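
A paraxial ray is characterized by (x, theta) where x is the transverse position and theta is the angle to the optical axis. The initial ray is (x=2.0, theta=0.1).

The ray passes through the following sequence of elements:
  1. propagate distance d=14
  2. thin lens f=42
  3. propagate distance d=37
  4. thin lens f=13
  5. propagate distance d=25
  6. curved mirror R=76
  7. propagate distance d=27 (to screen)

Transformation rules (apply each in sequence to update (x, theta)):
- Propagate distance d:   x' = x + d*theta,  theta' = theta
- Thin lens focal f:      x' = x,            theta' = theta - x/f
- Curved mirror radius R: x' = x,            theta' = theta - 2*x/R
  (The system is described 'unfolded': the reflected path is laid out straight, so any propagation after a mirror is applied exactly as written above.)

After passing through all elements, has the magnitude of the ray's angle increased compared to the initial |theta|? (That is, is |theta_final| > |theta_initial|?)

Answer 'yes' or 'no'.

Initial: x=2.0000 theta=0.1000
After 1 (propagate distance d=14): x=3.4000 theta=0.1000
After 2 (thin lens f=42): x=3.4000 theta=2/105 (≈0.0190)
After 3 (propagate distance d=37): x=431/105 (≈4.1048) theta=2/105 (≈0.0190)
After 4 (thin lens f=13): x=431/105 (≈4.1048) theta=-27/91 (≈-0.2967)
After 5 (propagate distance d=25): x=-646/195 (≈-3.3128) theta=-27/91 (≈-0.2967)
After 6 (curved mirror R=76): x=-646/195 (≈-3.3128) theta=-22/105 (≈-0.2095)
After 7 (propagate distance d=27 (to screen)): x=-12244/1365 (≈-8.9700) theta=-22/105 (≈-0.2095)
|theta_initial|=0.1000 |theta_final|=22/105 (≈0.2095) -> increased

Answer: yes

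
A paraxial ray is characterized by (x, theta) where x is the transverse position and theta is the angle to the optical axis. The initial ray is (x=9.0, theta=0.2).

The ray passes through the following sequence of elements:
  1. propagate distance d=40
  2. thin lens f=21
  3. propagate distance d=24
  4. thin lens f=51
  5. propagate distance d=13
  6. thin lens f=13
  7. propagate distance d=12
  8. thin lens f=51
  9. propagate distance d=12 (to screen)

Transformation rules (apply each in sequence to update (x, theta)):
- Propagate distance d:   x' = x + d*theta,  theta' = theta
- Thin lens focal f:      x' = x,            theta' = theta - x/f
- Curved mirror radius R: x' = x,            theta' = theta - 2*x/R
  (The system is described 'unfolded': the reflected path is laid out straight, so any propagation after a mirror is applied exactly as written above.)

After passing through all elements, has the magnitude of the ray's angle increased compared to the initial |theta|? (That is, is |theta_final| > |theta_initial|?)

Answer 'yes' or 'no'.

Initial: x=9.0000 theta=0.2000
After 1 (propagate distance d=40): x=17.0000 theta=0.2000
After 2 (thin lens f=21): x=17.0000 theta=-64/105 (≈-0.6095)
After 3 (propagate distance d=24): x=83/35 (≈2.3714) theta=-64/105 (≈-0.6095)
After 4 (thin lens f=51): x=83/35 (≈2.3714) theta=-1171/1785 (≈-0.6560)
After 5 (propagate distance d=13): x=-314/51 (≈-6.1569) theta=-1171/1785 (≈-0.6560)
After 6 (thin lens f=13): x=-314/51 (≈-6.1569) theta=-83/455 (≈-0.1824)
After 7 (propagate distance d=12): x=-193666/23205 (≈-8.3459) theta=-83/455 (≈-0.1824)
After 8 (thin lens f=51): x=-193666/23205 (≈-8.3459) theta=-1709/91035 (≈-0.0188)
After 9 (propagate distance d=12 (to screen)): x=-676238/78897 (≈-8.5711) theta=-1709/91035 (≈-0.0188)
|theta_initial|=0.2000 |theta_final|=1709/91035 (≈0.0188) -> not increased

Answer: no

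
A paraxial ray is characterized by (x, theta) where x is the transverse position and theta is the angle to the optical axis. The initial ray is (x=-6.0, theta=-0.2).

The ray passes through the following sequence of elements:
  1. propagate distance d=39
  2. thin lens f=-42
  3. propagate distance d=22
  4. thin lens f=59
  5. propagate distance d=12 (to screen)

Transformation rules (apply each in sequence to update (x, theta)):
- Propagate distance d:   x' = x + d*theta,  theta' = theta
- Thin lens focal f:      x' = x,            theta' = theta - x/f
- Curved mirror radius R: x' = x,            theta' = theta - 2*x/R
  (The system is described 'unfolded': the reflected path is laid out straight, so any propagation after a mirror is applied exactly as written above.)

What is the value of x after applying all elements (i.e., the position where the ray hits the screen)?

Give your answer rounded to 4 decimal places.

Answer: -26.5995

Derivation:
Initial: x=-6.0000 theta=-0.2000
After 1 (propagate distance d=39): x=-13.8000 theta=-0.2000
After 2 (thin lens f=-42): x=-13.8000 theta=-37/70 (≈-0.5286)
After 3 (propagate distance d=22): x=-178/7 (≈-25.4286) theta=-37/70 (≈-0.5286)
After 4 (thin lens f=59): x=-178/7 (≈-25.4286) theta=-403/4130 (≈-0.0976)
After 5 (propagate distance d=12 (to screen)): x=-54928/2065 (≈-26.5995) theta=-403/4130 (≈-0.0976)
Rounded to 4 decimal places: x = -26.5995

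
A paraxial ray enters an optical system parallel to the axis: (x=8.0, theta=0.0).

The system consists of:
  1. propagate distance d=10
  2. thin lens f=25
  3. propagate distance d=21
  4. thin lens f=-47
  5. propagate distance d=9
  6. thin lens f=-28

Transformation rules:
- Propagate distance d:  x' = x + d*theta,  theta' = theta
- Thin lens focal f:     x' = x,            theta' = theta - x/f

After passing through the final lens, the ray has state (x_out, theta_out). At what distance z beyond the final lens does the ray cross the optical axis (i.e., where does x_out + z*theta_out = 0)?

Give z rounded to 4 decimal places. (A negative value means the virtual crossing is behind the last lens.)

Answer: -3.9715

Derivation:
Initial: x=8.0000 theta=0.0000
After 1 (propagate distance d=10): x=8.0000 theta=0.0000
After 2 (thin lens f=25): x=8.0000 theta=-0.3200
After 3 (propagate distance d=21): x=1.2800 theta=-0.3200
After 4 (thin lens f=-47): x=1.2800 theta=-344/1175 (≈-0.2928)
After 5 (propagate distance d=9): x=-1592/1175 (≈-1.3549) theta=-344/1175 (≈-0.2928)
After 6 (thin lens f=-28): x=-1592/1175 (≈-1.3549) theta=-2806/8225 (≈-0.3412)
z_focus = -x_out/theta_out = -(-1592/1175)/(-2806/8225) = -5572/1403 ≈ -3.9715
Rounded to 4 decimal places: z = -3.9715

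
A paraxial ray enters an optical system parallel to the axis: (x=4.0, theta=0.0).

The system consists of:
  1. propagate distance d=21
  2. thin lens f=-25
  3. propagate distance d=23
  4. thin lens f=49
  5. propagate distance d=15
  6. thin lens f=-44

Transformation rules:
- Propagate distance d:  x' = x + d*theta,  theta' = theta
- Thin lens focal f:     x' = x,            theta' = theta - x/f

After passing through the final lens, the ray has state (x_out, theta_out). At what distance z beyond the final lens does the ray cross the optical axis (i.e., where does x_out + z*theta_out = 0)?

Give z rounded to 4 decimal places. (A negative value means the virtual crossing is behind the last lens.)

Initial: x=4.0000 theta=0.0000
After 1 (propagate distance d=21): x=4.0000 theta=0.0000
After 2 (thin lens f=-25): x=4.0000 theta=0.1600
After 3 (propagate distance d=23): x=7.6800 theta=0.1600
After 4 (thin lens f=49): x=7.6800 theta=4/1225 (≈0.0033)
After 5 (propagate distance d=15): x=9468/1225 (≈7.7290) theta=4/1225 (≈0.0033)
After 6 (thin lens f=-44): x=9468/1225 (≈7.7290) theta=2411/13475 (≈0.1789)
z_focus = -x_out/theta_out = -(9468/1225)/(2411/13475) = -104148/2411 ≈ -43.1970
Rounded to 4 decimal places: z = -43.1970

Answer: -43.1970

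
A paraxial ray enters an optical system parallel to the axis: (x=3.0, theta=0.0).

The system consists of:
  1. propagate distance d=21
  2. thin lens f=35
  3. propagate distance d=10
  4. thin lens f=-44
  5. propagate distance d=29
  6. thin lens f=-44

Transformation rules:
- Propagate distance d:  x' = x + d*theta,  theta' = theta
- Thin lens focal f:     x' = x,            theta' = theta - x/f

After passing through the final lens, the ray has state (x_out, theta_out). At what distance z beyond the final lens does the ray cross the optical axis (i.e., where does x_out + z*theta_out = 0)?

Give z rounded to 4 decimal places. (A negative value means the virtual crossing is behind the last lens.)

Initial: x=3.0000 theta=0.0000
After 1 (propagate distance d=21): x=3.0000 theta=0.0000
After 2 (thin lens f=35): x=3.0000 theta=-3/35 (≈-0.0857)
After 3 (propagate distance d=10): x=15/7 (≈2.1429) theta=-3/35 (≈-0.0857)
After 4 (thin lens f=-44): x=15/7 (≈2.1429) theta=-57/1540 (≈-0.0370)
After 5 (propagate distance d=29): x=1647/1540 (≈1.0695) theta=-57/1540 (≈-0.0370)
After 6 (thin lens f=-44): x=1647/1540 (≈1.0695) theta=-123/9680 (≈-0.0127)
z_focus = -x_out/theta_out = -(1647/1540)/(-123/9680) = 24156/287 ≈ 84.1672
Rounded to 4 decimal places: z = 84.1672

Answer: 84.1672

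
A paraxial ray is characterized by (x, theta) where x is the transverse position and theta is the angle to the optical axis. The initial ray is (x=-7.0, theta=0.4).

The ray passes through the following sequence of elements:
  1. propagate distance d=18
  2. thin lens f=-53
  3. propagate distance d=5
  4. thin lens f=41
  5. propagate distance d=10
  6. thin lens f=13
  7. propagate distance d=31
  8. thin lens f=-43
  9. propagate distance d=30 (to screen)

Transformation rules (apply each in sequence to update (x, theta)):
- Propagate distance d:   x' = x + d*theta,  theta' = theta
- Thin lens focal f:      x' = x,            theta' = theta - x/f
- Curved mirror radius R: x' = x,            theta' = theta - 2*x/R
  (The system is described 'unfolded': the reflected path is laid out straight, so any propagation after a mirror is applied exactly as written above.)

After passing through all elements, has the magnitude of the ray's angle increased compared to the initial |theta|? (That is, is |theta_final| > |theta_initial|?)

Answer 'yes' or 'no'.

Initial: x=-7.0000 theta=0.4000
After 1 (propagate distance d=18): x=0.2000 theta=0.4000
After 2 (thin lens f=-53): x=0.2000 theta=107/265 (≈0.4038)
After 3 (propagate distance d=5): x=588/265 (≈2.2189) theta=107/265 (≈0.4038)
After 4 (thin lens f=41): x=588/265 (≈2.2189) theta=3799/10865 (≈0.3497)
After 5 (propagate distance d=10): x=62098/10865 (≈5.7154) theta=3799/10865 (≈0.3497)
After 6 (thin lens f=13): x=62098/10865 (≈5.7154) theta=-12711/141245 (≈-0.0900)
After 7 (propagate distance d=31): x=413233/141245 (≈2.9256) theta=-12711/141245 (≈-0.0900)
After 8 (thin lens f=-43): x=413233/141245 (≈2.9256) theta=-26668/1214707 (≈-0.0220)
After 9 (propagate distance d=30 (to screen)): x=13768819/6073535 (≈2.2670) theta=-26668/1214707 (≈-0.0220)
|theta_initial|=0.4000 |theta_final|=26668/1214707 (≈0.0220) -> not increased

Answer: no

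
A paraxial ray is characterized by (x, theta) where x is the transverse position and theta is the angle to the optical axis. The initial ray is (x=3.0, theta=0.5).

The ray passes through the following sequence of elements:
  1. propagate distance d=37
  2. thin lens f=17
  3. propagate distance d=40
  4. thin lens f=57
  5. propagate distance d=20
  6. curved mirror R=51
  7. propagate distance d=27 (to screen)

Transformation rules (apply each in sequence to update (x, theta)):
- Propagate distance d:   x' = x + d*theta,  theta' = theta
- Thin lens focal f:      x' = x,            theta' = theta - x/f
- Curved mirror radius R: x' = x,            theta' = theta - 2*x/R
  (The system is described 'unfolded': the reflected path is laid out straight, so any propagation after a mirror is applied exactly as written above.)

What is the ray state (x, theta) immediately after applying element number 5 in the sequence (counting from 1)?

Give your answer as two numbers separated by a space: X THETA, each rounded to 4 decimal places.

Answer: -21.1935 -0.6053

Derivation:
Initial: x=3.0000 theta=0.5000
After 1 (propagate distance d=37): x=21.5000 theta=0.5000
After 2 (thin lens f=17): x=21.5000 theta=-13/17 (≈-0.7647)
After 3 (propagate distance d=40): x=-309/34 (≈-9.0882) theta=-13/17 (≈-0.7647)
After 4 (thin lens f=57): x=-309/34 (≈-9.0882) theta=-23/38 (≈-0.6053)
After 5 (propagate distance d=20): x=-13691/646 (≈-21.1935) theta=-23/38 (≈-0.6053)
Rounded to 4 decimal places: x = -21.1935, theta = -0.6053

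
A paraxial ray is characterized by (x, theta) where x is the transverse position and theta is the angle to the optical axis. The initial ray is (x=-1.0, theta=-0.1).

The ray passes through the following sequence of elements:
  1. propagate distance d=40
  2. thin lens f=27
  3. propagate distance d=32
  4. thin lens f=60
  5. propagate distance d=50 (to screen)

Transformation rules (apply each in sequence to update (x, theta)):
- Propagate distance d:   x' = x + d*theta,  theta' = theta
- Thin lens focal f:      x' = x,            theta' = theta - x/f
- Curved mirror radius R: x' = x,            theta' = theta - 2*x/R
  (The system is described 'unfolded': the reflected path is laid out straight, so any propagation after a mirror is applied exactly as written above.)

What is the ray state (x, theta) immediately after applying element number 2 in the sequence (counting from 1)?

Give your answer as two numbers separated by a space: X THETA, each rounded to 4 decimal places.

Answer: -5.0000 0.0852

Derivation:
Initial: x=-1.0000 theta=-0.1000
After 1 (propagate distance d=40): x=-5.0000 theta=-0.1000
After 2 (thin lens f=27): x=-5.0000 theta=23/270 (≈0.0852)
Rounded to 4 decimal places: x = -5.0000, theta = 0.0852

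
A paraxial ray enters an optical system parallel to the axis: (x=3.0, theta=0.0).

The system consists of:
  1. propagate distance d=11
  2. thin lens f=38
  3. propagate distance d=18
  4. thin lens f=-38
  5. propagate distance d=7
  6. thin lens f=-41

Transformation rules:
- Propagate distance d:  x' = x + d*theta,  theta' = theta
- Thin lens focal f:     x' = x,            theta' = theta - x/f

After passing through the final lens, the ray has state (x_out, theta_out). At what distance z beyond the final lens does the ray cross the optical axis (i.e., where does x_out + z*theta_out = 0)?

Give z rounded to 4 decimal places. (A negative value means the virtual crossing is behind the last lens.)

Initial: x=3.0000 theta=0.0000
After 1 (propagate distance d=11): x=3.0000 theta=0.0000
After 2 (thin lens f=38): x=3.0000 theta=-3/38 (≈-0.0789)
After 3 (propagate distance d=18): x=30/19 (≈1.5789) theta=-3/38 (≈-0.0789)
After 4 (thin lens f=-38): x=30/19 (≈1.5789) theta=-27/722 (≈-0.0374)
After 5 (propagate distance d=7): x=951/722 (≈1.3172) theta=-27/722 (≈-0.0374)
After 6 (thin lens f=-41): x=951/722 (≈1.3172) theta=-78/14801 (≈-0.0053)
z_focus = -x_out/theta_out = -(951/722)/(-78/14801) = 12997/52 ≈ 249.9423
Rounded to 4 decimal places: z = 249.9423

Answer: 249.9423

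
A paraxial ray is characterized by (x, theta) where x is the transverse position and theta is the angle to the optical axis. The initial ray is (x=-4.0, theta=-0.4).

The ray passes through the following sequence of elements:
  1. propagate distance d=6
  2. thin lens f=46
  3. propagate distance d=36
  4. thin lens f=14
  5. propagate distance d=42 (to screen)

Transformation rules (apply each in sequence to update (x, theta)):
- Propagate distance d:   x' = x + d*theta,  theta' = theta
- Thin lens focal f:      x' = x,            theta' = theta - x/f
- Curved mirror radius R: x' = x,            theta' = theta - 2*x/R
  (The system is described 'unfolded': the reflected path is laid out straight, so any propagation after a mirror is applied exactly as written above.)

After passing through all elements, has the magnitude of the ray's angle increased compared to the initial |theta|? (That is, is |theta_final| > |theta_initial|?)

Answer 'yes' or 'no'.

Answer: yes

Derivation:
Initial: x=-4.0000 theta=-0.4000
After 1 (propagate distance d=6): x=-6.4000 theta=-0.4000
After 2 (thin lens f=46): x=-6.4000 theta=-6/23 (≈-0.2609)
After 3 (propagate distance d=36): x=-1816/115 (≈-15.7913) theta=-6/23 (≈-0.2609)
After 4 (thin lens f=14): x=-1816/115 (≈-15.7913) theta=698/805 (≈0.8671)
After 5 (propagate distance d=42 (to screen)): x=2372/115 (≈20.6261) theta=698/805 (≈0.8671)
|theta_initial|=0.4000 |theta_final|=698/805 (≈0.8671) -> increased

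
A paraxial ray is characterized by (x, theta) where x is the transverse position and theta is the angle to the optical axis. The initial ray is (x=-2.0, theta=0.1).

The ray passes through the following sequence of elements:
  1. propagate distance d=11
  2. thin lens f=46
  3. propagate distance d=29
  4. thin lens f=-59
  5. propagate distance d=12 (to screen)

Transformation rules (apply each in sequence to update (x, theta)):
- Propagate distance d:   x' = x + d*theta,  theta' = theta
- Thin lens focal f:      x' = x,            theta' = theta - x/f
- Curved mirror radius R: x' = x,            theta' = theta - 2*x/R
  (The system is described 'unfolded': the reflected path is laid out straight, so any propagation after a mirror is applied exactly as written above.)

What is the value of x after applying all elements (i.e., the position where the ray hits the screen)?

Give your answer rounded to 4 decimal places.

Answer: 4.5244

Derivation:
Initial: x=-2.0000 theta=0.1000
After 1 (propagate distance d=11): x=-0.9000 theta=0.1000
After 2 (thin lens f=46): x=-0.9000 theta=11/92 (≈0.1196)
After 3 (propagate distance d=29): x=1181/460 (≈2.5674) theta=11/92 (≈0.1196)
After 4 (thin lens f=-59): x=1181/460 (≈2.5674) theta=2213/13570 (≈0.1631)
After 5 (propagate distance d=12 (to screen)): x=122791/27140 (≈4.5244) theta=2213/13570 (≈0.1631)
Rounded to 4 decimal places: x = 4.5244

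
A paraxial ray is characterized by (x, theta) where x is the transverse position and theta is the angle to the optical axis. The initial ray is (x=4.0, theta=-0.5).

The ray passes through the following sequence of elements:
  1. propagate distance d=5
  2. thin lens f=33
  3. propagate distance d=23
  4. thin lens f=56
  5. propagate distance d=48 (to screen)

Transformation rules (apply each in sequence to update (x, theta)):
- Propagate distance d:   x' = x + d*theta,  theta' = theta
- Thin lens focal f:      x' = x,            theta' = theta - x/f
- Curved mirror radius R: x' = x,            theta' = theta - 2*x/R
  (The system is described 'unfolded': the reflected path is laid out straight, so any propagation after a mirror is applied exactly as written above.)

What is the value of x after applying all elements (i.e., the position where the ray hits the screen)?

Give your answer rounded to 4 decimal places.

Answer: -27.7597

Derivation:
Initial: x=4.0000 theta=-0.5000
After 1 (propagate distance d=5): x=1.5000 theta=-0.5000
After 2 (thin lens f=33): x=1.5000 theta=-6/11 (≈-0.5455)
After 3 (propagate distance d=23): x=-243/22 (≈-11.0455) theta=-6/11 (≈-0.5455)
After 4 (thin lens f=56): x=-243/22 (≈-11.0455) theta=-39/112 (≈-0.3482)
After 5 (propagate distance d=48 (to screen)): x=-4275/154 (≈-27.7597) theta=-39/112 (≈-0.3482)
Rounded to 4 decimal places: x = -27.7597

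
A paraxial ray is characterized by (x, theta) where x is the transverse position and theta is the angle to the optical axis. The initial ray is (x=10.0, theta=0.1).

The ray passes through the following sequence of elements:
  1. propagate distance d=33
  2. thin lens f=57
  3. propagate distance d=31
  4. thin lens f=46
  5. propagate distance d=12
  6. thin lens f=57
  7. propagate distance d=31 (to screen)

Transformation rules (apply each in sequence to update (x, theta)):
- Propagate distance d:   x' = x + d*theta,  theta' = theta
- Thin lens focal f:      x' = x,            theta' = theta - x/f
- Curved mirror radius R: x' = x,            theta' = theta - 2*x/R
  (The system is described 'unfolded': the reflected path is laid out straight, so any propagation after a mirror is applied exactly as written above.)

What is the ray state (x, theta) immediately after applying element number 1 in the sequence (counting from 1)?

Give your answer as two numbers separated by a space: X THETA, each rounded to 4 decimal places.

Initial: x=10.0000 theta=0.1000
After 1 (propagate distance d=33): x=13.3000 theta=0.1000
Rounded to 4 decimal places: x = 13.3000, theta = 0.1000

Answer: 13.3000 0.1000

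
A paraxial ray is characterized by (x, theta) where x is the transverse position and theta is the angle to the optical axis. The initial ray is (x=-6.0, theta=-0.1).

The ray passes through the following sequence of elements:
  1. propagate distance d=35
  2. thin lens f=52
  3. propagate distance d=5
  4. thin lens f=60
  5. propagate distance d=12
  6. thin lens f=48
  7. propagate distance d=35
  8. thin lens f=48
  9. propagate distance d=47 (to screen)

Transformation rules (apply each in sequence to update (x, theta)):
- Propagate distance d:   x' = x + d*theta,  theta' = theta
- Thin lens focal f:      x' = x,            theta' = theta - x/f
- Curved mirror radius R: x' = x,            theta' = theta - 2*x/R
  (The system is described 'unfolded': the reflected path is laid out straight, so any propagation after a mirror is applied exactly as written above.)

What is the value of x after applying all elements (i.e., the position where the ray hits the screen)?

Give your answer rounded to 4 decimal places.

Initial: x=-6.0000 theta=-0.1000
After 1 (propagate distance d=35): x=-9.5000 theta=-0.1000
After 2 (thin lens f=52): x=-9.5000 theta=43/520 (≈0.0827)
After 3 (propagate distance d=5): x=-945/104 (≈-9.0865) theta=43/520 (≈0.0827)
After 4 (thin lens f=60): x=-945/104 (≈-9.0865) theta=487/2080 (≈0.2341)
After 5 (propagate distance d=12): x=-408/65 (≈-6.2769) theta=487/2080 (≈0.2341)
After 6 (thin lens f=48): x=-408/65 (≈-6.2769) theta=759/2080 (≈0.3649)
After 7 (propagate distance d=35): x=13509/2080 (≈6.4947) theta=759/2080 (≈0.3649)
After 8 (thin lens f=48): x=13509/2080 (≈6.4947) theta=7641/33280 (≈0.2296)
After 9 (propagate distance d=47 (to screen)): x=575271/33280 (≈17.2858) theta=7641/33280 (≈0.2296)
Rounded to 4 decimal places: x = 17.2858

Answer: 17.2858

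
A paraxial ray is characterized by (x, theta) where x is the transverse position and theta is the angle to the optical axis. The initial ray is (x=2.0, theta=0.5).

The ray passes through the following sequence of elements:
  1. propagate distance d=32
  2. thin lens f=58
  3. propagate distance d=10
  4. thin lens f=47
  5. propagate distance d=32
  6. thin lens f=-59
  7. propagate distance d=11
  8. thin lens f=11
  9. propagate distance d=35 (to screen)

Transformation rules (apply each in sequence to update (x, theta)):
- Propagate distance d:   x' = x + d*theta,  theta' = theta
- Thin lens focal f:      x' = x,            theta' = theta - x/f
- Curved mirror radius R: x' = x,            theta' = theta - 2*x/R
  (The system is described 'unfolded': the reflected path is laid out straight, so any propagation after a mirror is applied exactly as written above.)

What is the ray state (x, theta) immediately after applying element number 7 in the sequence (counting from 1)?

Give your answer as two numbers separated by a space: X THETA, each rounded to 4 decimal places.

Initial: x=2.0000 theta=0.5000
After 1 (propagate distance d=32): x=18.0000 theta=0.5000
After 2 (thin lens f=58): x=18.0000 theta=11/58 (≈0.1897)
After 3 (propagate distance d=10): x=577/29 (≈19.8966) theta=11/58 (≈0.1897)
After 4 (thin lens f=47): x=577/29 (≈19.8966) theta=-637/2726 (≈-0.2337)
After 5 (propagate distance d=32): x=16927/1363 (≈12.4189) theta=-637/2726 (≈-0.2337)
After 6 (thin lens f=-59): x=16927/1363 (≈12.4189) theta=-3729/160834 (≈-0.0232)
After 7 (propagate distance d=11): x=1956367/160834 (≈12.1639) theta=-3729/160834 (≈-0.0232)
Rounded to 4 decimal places: x = 12.1639, theta = -0.0232

Answer: 12.1639 -0.0232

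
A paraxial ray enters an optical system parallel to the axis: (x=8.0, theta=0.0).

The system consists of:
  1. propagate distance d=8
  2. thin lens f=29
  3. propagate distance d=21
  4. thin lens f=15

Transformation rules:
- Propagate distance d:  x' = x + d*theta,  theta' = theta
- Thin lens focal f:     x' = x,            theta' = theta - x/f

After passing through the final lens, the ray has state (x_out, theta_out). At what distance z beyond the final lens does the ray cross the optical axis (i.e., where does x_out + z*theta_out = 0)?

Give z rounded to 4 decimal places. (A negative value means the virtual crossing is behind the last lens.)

Answer: 5.2174

Derivation:
Initial: x=8.0000 theta=0.0000
After 1 (propagate distance d=8): x=8.0000 theta=0.0000
After 2 (thin lens f=29): x=8.0000 theta=-8/29 (≈-0.2759)
After 3 (propagate distance d=21): x=64/29 (≈2.2069) theta=-8/29 (≈-0.2759)
After 4 (thin lens f=15): x=64/29 (≈2.2069) theta=-184/435 (≈-0.4230)
z_focus = -x_out/theta_out = -(64/29)/(-184/435) = 120/23 ≈ 5.2174
Rounded to 4 decimal places: z = 5.2174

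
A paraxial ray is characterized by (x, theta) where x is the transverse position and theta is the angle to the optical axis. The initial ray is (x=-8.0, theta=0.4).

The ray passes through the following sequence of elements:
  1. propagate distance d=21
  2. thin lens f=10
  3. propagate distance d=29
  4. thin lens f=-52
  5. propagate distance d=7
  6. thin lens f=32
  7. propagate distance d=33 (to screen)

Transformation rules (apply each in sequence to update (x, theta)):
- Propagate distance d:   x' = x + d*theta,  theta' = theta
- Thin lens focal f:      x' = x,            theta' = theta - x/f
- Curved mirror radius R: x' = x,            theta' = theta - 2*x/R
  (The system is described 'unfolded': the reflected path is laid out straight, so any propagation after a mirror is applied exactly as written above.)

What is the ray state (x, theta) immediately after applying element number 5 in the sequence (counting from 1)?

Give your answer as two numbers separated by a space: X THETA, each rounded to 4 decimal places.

Initial: x=-8.0000 theta=0.4000
After 1 (propagate distance d=21): x=0.4000 theta=0.4000
After 2 (thin lens f=10): x=0.4000 theta=0.3600
After 3 (propagate distance d=29): x=10.8400 theta=0.3600
After 4 (thin lens f=-52): x=10.8400 theta=739/1300 (≈0.5685)
After 5 (propagate distance d=7): x=3853/260 (≈14.8192) theta=739/1300 (≈0.5685)
Rounded to 4 decimal places: x = 14.8192, theta = 0.5685

Answer: 14.8192 0.5685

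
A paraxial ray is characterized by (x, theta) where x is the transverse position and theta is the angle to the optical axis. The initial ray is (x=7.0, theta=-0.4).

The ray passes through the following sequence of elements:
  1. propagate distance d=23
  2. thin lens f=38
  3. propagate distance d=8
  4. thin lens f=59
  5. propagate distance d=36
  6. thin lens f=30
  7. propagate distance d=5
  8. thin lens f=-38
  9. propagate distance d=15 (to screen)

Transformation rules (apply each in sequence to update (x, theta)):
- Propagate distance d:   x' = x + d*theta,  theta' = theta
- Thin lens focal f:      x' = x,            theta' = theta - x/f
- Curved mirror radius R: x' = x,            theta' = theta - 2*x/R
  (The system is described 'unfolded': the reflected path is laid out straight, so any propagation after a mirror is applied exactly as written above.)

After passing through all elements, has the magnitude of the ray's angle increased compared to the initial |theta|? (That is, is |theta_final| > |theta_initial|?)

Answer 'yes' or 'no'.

Initial: x=7.0000 theta=-0.4000
After 1 (propagate distance d=23): x=-2.2000 theta=-0.4000
After 2 (thin lens f=38): x=-2.2000 theta=-13/38 (≈-0.3421)
After 3 (propagate distance d=8): x=-469/95 (≈-4.9368) theta=-13/38 (≈-0.3421)
After 4 (thin lens f=59): x=-469/95 (≈-4.9368) theta=-2897/11210 (≈-0.2584)
After 5 (propagate distance d=36): x=-79817/5605 (≈-14.2403) theta=-2897/11210 (≈-0.2584)
After 6 (thin lens f=30): x=-79817/5605 (≈-14.2403) theta=18181/84075 (≈0.2162)
After 7 (propagate distance d=5): x=-44254/3363 (≈-13.1591) theta=18181/84075 (≈0.2162)
After 8 (thin lens f=-38): x=-44254/3363 (≈-13.1591) theta=-207736/1597425 (≈-0.1300)
After 9 (propagate distance d=15 (to screen)): x=-4827338/319485 (≈-15.1097) theta=-207736/1597425 (≈-0.1300)
|theta_initial|=0.4000 |theta_final|=207736/1597425 (≈0.1300) -> not increased

Answer: no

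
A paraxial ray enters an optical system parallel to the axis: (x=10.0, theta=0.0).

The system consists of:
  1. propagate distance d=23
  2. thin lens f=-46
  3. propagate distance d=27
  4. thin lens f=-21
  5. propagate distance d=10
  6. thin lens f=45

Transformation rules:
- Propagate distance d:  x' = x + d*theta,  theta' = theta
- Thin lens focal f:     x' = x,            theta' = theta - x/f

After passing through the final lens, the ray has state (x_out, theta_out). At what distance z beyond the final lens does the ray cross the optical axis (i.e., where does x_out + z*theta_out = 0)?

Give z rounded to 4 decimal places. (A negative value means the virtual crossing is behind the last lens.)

Answer: -63.3381

Derivation:
Initial: x=10.0000 theta=0.0000
After 1 (propagate distance d=23): x=10.0000 theta=0.0000
After 2 (thin lens f=-46): x=10.0000 theta=5/23 (≈0.2174)
After 3 (propagate distance d=27): x=365/23 (≈15.8696) theta=5/23 (≈0.2174)
After 4 (thin lens f=-21): x=365/23 (≈15.8696) theta=470/483 (≈0.9731)
After 5 (propagate distance d=10): x=12365/483 (≈25.6004) theta=470/483 (≈0.9731)
After 6 (thin lens f=45): x=12365/483 (≈25.6004) theta=251/621 (≈0.4042)
z_focus = -x_out/theta_out = -(12365/483)/(251/621) = -111285/1757 ≈ -63.3381
Rounded to 4 decimal places: z = -63.3381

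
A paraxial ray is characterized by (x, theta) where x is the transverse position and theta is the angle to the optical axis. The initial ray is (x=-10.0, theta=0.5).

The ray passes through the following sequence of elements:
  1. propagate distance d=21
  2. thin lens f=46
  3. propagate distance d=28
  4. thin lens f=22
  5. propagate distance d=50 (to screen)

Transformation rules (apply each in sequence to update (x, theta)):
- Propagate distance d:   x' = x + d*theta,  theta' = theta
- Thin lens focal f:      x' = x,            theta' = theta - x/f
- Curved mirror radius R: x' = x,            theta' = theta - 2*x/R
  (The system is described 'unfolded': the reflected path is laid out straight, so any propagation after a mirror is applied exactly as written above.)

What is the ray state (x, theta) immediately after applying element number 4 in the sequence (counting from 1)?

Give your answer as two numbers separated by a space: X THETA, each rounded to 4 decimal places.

Answer: 14.1957 -0.1561

Derivation:
Initial: x=-10.0000 theta=0.5000
After 1 (propagate distance d=21): x=0.5000 theta=0.5000
After 2 (thin lens f=46): x=0.5000 theta=45/92 (≈0.4891)
After 3 (propagate distance d=28): x=653/46 (≈14.1957) theta=45/92 (≈0.4891)
After 4 (thin lens f=22): x=653/46 (≈14.1957) theta=-79/506 (≈-0.1561)
Rounded to 4 decimal places: x = 14.1957, theta = -0.1561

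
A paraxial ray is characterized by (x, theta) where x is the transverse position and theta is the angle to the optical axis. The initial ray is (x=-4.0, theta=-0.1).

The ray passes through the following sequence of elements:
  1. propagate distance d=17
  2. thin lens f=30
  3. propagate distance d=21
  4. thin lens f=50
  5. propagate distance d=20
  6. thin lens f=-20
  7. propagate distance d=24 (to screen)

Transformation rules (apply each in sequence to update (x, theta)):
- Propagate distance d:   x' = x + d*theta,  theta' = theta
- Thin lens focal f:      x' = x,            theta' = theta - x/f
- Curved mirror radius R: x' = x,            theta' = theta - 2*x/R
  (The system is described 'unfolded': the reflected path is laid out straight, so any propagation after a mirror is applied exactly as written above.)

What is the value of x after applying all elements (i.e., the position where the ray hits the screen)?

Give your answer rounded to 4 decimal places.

Initial: x=-4.0000 theta=-0.1000
After 1 (propagate distance d=17): x=-5.7000 theta=-0.1000
After 2 (thin lens f=30): x=-5.7000 theta=0.0900
After 3 (propagate distance d=21): x=-3.8100 theta=0.0900
After 4 (thin lens f=50): x=-3.8100 theta=0.1662
After 5 (propagate distance d=20): x=-0.4860 theta=0.1662
After 6 (thin lens f=-20): x=-0.4860 theta=0.1419
After 7 (propagate distance d=24 (to screen)): x=2.9196 theta=0.1419
Rounded to 4 decimal places: x = 2.9196

Answer: 2.9196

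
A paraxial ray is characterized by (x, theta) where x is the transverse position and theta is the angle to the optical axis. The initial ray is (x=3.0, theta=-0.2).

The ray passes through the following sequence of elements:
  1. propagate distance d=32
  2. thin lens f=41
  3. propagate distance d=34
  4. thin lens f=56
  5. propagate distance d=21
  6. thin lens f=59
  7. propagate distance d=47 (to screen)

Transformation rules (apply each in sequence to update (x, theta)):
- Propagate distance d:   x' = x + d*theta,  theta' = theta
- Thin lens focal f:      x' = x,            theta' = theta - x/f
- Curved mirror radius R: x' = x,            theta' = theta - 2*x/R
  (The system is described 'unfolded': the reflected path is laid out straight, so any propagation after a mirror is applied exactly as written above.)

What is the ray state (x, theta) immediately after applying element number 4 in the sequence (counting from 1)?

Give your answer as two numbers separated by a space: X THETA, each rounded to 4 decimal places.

Answer: -7.3805 0.0147

Derivation:
Initial: x=3.0000 theta=-0.2000
After 1 (propagate distance d=32): x=-3.4000 theta=-0.2000
After 2 (thin lens f=41): x=-3.4000 theta=-24/205 (≈-0.1171)
After 3 (propagate distance d=34): x=-1513/205 (≈-7.3805) theta=-24/205 (≈-0.1171)
After 4 (thin lens f=56): x=-1513/205 (≈-7.3805) theta=169/11480 (≈0.0147)
Rounded to 4 decimal places: x = -7.3805, theta = 0.0147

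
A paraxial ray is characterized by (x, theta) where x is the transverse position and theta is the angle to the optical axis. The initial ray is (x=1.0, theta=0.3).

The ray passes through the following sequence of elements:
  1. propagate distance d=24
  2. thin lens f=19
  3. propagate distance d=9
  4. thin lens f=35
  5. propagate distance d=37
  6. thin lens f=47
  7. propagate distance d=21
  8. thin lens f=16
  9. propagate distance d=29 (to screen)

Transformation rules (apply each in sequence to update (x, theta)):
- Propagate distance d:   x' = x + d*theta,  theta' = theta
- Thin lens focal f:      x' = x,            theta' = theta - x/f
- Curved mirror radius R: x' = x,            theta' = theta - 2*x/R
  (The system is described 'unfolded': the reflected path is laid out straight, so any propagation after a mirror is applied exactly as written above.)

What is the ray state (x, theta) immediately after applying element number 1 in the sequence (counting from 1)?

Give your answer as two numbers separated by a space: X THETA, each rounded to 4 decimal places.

Initial: x=1.0000 theta=0.3000
After 1 (propagate distance d=24): x=8.2000 theta=0.3000
Rounded to 4 decimal places: x = 8.2000, theta = 0.3000

Answer: 8.2000 0.3000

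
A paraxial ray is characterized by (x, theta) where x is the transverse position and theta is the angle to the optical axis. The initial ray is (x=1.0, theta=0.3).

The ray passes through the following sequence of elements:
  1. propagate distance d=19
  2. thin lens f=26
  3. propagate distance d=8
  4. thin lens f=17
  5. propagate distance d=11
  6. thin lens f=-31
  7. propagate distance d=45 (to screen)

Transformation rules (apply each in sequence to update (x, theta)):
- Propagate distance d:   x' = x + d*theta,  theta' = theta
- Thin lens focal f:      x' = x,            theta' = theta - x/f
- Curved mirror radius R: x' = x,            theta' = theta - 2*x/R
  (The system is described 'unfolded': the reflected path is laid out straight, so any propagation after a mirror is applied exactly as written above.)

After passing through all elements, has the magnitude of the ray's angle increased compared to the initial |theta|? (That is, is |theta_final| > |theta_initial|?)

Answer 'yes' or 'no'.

Initial: x=1.0000 theta=0.3000
After 1 (propagate distance d=19): x=6.7000 theta=0.3000
After 2 (thin lens f=26): x=6.7000 theta=11/260 (≈0.0423)
After 3 (propagate distance d=8): x=183/26 (≈7.0385) theta=11/260 (≈0.0423)
After 4 (thin lens f=17): x=183/26 (≈7.0385) theta=-1643/4420 (≈-0.3717)
After 5 (propagate distance d=11): x=13037/4420 (≈2.9495) theta=-1643/4420 (≈-0.3717)
After 6 (thin lens f=-31): x=13037/4420 (≈2.9495) theta=-9474/34255 (≈-0.2766)
After 7 (propagate distance d=45 (to screen)): x=-1301173/137020 (≈-9.4962) theta=-9474/34255 (≈-0.2766)
|theta_initial|=0.3000 |theta_final|=9474/34255 (≈0.2766) -> not increased

Answer: no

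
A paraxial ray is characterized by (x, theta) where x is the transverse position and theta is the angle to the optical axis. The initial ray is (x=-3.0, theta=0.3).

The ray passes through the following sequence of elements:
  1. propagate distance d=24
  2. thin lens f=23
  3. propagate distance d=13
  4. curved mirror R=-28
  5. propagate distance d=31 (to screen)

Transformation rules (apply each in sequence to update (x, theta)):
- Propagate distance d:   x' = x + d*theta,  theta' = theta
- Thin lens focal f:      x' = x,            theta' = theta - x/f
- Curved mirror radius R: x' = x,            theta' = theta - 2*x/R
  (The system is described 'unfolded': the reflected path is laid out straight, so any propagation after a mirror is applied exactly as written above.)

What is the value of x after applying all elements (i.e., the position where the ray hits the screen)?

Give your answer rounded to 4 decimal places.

Initial: x=-3.0000 theta=0.3000
After 1 (propagate distance d=24): x=4.2000 theta=0.3000
After 2 (thin lens f=23): x=4.2000 theta=27/230 (≈0.1174)
After 3 (propagate distance d=13): x=1317/230 (≈5.7261) theta=27/230 (≈0.1174)
After 4 (curved mirror R=-28): x=1317/230 (≈5.7261) theta=339/644 (≈0.5264)
After 5 (propagate distance d=31 (to screen)): x=70983/3220 (≈22.0444) theta=339/644 (≈0.5264)
Rounded to 4 decimal places: x = 22.0444

Answer: 22.0444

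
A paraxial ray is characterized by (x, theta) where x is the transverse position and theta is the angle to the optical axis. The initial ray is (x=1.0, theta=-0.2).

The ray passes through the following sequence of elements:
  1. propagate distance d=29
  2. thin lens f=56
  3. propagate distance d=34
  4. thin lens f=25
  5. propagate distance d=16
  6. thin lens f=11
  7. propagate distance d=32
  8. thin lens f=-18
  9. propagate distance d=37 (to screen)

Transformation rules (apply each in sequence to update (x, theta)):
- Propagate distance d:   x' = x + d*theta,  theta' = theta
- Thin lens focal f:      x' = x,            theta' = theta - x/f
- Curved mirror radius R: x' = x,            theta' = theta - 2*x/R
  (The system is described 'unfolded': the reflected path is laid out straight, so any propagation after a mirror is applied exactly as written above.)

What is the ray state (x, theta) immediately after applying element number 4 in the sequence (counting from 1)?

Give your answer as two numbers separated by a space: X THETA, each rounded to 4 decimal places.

Answer: -8.6857 0.2331

Derivation:
Initial: x=1.0000 theta=-0.2000
After 1 (propagate distance d=29): x=-4.8000 theta=-0.2000
After 2 (thin lens f=56): x=-4.8000 theta=-4/35 (≈-0.1143)
After 3 (propagate distance d=34): x=-304/35 (≈-8.6857) theta=-4/35 (≈-0.1143)
After 4 (thin lens f=25): x=-304/35 (≈-8.6857) theta=204/875 (≈0.2331)
Rounded to 4 decimal places: x = -8.6857, theta = 0.2331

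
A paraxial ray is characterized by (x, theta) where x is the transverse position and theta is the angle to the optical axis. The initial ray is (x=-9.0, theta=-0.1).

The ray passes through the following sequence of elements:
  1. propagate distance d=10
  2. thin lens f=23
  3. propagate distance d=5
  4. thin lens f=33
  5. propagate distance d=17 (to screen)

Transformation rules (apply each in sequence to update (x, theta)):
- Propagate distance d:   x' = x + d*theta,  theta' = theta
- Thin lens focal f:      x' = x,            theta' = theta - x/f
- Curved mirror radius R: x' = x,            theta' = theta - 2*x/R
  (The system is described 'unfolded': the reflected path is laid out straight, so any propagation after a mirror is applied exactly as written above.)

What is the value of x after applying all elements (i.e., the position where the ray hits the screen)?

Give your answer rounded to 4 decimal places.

Answer: 1.6544

Derivation:
Initial: x=-9.0000 theta=-0.1000
After 1 (propagate distance d=10): x=-10.0000 theta=-0.1000
After 2 (thin lens f=23): x=-10.0000 theta=77/230 (≈0.3348)
After 3 (propagate distance d=5): x=-383/46 (≈-8.3261) theta=77/230 (≈0.3348)
After 4 (thin lens f=33): x=-383/46 (≈-8.3261) theta=2228/3795 (≈0.5871)
After 5 (propagate distance d=17 (to screen)): x=12557/7590 (≈1.6544) theta=2228/3795 (≈0.5871)
Rounded to 4 decimal places: x = 1.6544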